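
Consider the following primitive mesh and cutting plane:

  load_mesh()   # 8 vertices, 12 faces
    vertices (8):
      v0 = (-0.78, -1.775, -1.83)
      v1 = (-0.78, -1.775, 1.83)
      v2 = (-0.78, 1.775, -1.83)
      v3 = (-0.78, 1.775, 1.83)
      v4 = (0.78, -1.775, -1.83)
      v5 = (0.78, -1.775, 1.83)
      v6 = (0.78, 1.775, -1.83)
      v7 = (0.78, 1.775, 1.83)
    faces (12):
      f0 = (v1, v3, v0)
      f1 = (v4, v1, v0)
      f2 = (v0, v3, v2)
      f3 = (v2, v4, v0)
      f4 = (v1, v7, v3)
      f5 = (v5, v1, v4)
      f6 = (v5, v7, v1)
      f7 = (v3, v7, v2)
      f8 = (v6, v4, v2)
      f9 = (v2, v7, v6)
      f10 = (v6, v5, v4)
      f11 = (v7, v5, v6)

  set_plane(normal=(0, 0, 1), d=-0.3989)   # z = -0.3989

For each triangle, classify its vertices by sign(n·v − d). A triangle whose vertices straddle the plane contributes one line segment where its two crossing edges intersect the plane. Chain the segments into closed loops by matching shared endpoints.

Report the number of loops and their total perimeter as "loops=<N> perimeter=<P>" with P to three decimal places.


Straddling triangles (8 of 12):
  (v1,v3,v0) [++-] → (-0.78, -0.386911, -0.3989)–(-0.78, -1.775, -0.3989)  len=1.3881
  (v4,v1,v0) [-+-] → (0.170023, -1.775, -0.3989)–(-0.78, -1.775, -0.3989)  len=0.9500
  (v0,v3,v2) [-+-] → (-0.78, -0.386911, -0.3989)–(-0.78, 1.775, -0.3989)  len=2.1619
  (v5,v1,v4) [++-] → (0.170023, -1.775, -0.3989)–(0.78, -1.775, -0.3989)  len=0.6100
  (v3,v7,v2) [++-] → (-0.170023, 1.775, -0.3989)–(-0.78, 1.775, -0.3989)  len=0.6100
  (v2,v7,v6) [-+-] → (-0.170023, 1.775, -0.3989)–(0.78, 1.775, -0.3989)  len=0.9500
  (v6,v5,v4) [-+-] → (0.78, 0.386911, -0.3989)–(0.78, -1.775, -0.3989)  len=2.1619
  (v7,v5,v6) [++-] → (0.78, 0.386911, -0.3989)–(0.78, 1.775, -0.3989)  len=1.3881

Chained into 1 loop(s):
  loop 1: 8 segments, perimeter = 10.2200
Total perimeter = 10.220

loops=1 perimeter=10.220


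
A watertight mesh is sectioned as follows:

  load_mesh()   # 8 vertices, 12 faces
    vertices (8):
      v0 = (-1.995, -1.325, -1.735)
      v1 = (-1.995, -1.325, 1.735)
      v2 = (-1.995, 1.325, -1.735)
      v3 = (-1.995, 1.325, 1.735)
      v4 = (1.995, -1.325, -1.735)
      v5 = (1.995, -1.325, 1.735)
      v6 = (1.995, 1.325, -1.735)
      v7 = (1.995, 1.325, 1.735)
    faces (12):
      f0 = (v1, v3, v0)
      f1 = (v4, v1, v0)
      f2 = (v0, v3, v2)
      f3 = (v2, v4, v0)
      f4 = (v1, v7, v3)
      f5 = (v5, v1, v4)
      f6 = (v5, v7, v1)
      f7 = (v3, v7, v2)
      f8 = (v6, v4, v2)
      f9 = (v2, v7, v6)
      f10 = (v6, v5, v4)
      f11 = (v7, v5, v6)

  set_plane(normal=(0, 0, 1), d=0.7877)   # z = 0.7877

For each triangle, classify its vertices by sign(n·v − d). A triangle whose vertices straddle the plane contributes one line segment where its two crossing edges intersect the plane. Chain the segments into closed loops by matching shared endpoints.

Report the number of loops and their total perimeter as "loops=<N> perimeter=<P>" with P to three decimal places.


loops=1 perimeter=13.280

Straddling triangles (8 of 12):
  (v1,v3,v0) [++-] → (-1.995, 0.601558, 0.7877)–(-1.995, -1.325, 0.7877)  len=1.9266
  (v4,v1,v0) [-+-] → (-0.905741, -1.325, 0.7877)–(-1.995, -1.325, 0.7877)  len=1.0893
  (v0,v3,v2) [-+-] → (-1.995, 0.601558, 0.7877)–(-1.995, 1.325, 0.7877)  len=0.7234
  (v5,v1,v4) [++-] → (-0.905741, -1.325, 0.7877)–(1.995, -1.325, 0.7877)  len=2.9007
  (v3,v7,v2) [++-] → (0.905741, 1.325, 0.7877)–(-1.995, 1.325, 0.7877)  len=2.9007
  (v2,v7,v6) [-+-] → (0.905741, 1.325, 0.7877)–(1.995, 1.325, 0.7877)  len=1.0893
  (v6,v5,v4) [-+-] → (1.995, -0.601558, 0.7877)–(1.995, -1.325, 0.7877)  len=0.7234
  (v7,v5,v6) [++-] → (1.995, -0.601558, 0.7877)–(1.995, 1.325, 0.7877)  len=1.9266

Chained into 1 loop(s):
  loop 1: 8 segments, perimeter = 13.2800
Total perimeter = 13.280


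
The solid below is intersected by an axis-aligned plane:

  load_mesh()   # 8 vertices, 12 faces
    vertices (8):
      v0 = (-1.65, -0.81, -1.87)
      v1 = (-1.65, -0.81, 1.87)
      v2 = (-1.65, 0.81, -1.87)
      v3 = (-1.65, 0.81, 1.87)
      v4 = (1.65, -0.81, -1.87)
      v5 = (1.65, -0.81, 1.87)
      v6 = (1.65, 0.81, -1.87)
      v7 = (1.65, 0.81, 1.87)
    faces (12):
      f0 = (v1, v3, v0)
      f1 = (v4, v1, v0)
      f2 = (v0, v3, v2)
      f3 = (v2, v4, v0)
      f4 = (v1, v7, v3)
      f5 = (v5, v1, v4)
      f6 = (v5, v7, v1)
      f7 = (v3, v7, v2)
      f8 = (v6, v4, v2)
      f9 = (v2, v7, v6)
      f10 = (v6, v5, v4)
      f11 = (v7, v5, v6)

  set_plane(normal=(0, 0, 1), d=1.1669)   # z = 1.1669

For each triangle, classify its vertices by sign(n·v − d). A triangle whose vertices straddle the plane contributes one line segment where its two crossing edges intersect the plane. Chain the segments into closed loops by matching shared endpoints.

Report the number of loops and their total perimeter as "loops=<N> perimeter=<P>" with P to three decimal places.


loops=1 perimeter=9.840

Straddling triangles (8 of 12):
  (v1,v3,v0) [++-] → (-1.65, 0.505449, 1.1669)–(-1.65, -0.81, 1.1669)  len=1.3154
  (v4,v1,v0) [-+-] → (-1.02962, -0.81, 1.1669)–(-1.65, -0.81, 1.1669)  len=0.6204
  (v0,v3,v2) [-+-] → (-1.65, 0.505449, 1.1669)–(-1.65, 0.81, 1.1669)  len=0.3046
  (v5,v1,v4) [++-] → (-1.02962, -0.81, 1.1669)–(1.65, -0.81, 1.1669)  len=2.6796
  (v3,v7,v2) [++-] → (1.02962, 0.81, 1.1669)–(-1.65, 0.81, 1.1669)  len=2.6796
  (v2,v7,v6) [-+-] → (1.02962, 0.81, 1.1669)–(1.65, 0.81, 1.1669)  len=0.6204
  (v6,v5,v4) [-+-] → (1.65, -0.505449, 1.1669)–(1.65, -0.81, 1.1669)  len=0.3046
  (v7,v5,v6) [++-] → (1.65, -0.505449, 1.1669)–(1.65, 0.81, 1.1669)  len=1.3154

Chained into 1 loop(s):
  loop 1: 8 segments, perimeter = 9.8400
Total perimeter = 9.840


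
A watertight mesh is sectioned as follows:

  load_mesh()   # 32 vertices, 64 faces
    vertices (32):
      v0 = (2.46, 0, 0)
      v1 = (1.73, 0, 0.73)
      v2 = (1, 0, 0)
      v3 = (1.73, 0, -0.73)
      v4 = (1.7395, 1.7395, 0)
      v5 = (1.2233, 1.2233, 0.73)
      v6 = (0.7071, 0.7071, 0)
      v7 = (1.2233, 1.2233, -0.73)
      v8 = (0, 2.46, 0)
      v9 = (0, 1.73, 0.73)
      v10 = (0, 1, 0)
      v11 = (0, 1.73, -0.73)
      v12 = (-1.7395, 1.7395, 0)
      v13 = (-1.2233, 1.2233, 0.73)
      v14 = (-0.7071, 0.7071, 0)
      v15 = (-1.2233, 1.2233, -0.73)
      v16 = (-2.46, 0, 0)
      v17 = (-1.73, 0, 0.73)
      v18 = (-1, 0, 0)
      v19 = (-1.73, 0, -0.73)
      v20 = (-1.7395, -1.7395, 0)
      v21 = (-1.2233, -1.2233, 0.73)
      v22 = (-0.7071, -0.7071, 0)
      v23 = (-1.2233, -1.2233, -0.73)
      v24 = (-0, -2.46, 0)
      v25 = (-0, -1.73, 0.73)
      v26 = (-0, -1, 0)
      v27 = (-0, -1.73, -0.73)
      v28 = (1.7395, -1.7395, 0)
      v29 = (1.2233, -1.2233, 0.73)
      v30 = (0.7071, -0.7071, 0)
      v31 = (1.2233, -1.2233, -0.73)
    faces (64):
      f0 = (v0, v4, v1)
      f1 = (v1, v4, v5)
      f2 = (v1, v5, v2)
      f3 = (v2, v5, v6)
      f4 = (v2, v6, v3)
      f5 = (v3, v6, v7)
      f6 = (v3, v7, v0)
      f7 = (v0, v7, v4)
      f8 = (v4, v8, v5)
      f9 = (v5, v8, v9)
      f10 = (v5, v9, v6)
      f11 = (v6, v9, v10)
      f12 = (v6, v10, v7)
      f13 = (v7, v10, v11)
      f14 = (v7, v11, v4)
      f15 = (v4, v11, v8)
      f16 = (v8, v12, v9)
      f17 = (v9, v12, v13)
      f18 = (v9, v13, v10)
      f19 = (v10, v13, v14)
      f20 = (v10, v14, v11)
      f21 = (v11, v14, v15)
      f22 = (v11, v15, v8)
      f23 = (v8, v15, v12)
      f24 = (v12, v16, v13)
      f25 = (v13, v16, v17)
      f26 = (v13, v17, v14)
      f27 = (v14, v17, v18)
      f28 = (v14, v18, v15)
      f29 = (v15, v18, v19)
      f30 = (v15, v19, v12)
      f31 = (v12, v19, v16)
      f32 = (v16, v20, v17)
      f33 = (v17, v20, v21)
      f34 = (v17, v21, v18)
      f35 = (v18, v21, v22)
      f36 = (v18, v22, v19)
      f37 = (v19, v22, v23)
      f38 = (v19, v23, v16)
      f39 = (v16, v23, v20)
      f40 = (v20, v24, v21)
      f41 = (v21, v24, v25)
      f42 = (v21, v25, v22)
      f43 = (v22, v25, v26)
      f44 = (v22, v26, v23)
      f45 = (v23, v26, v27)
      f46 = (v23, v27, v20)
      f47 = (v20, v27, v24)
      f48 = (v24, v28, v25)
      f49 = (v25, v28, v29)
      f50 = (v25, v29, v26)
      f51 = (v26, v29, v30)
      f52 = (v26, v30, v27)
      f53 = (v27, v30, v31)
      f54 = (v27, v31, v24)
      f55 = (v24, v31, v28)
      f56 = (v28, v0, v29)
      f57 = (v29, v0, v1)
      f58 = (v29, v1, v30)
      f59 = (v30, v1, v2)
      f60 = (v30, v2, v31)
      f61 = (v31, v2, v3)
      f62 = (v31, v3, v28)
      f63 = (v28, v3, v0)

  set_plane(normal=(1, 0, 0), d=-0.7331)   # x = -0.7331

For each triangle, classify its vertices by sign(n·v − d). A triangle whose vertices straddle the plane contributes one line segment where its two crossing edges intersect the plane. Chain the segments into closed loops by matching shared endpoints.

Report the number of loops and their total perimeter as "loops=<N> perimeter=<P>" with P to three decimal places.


loops=2 perimeter=8.435

Straddling triangles (20 of 64):
  (v8,v12,v9) [+-+] → (-0.7331, 2.15635, 0)–(-0.7331, 1.734, 0.422347)  len=0.5973
  (v9,v12,v13) [+--] → (-0.7331, 1.734, 0.422347)–(-0.7331, 1.42634, 0.73)  len=0.4351
  (v9,v13,v10) [+-+] → (-0.7331, 1.42634, 0.73)–(-0.7331, 1.13382, 0.437475)  len=0.4137
  (v10,v13,v14) [+-+] → (-0.7331, 1.13382, 0.437475)–(-0.7331, 0.7331, 0.0367687)  len=0.5667
  (v11,v14,v15) [++-] → (-0.7331, 0.7331, -0.0367687)–(-0.7331, 1.42634, -0.73)  len=0.9804
  (v11,v15,v8) [+-+] → (-0.7331, 1.42634, -0.73)–(-0.7331, 1.71887, -0.437475)  len=0.4137
  (v8,v15,v12) [+--] → (-0.7331, 1.71887, -0.437475)–(-0.7331, 2.15635, 0)  len=0.6187
  (v13,v17,v14) [--+] → (-0.7331, 0.689127, 0.0185551)–(-0.7331, 0.7331, 0.0367687)  len=0.0476
  (v14,v17,v18) [+--] → (-0.7331, 0.689127, 0.0185551)–(-0.7331, 0.644333, 0)  len=0.0485
  (v14,v18,v15) [+--] → (-0.7331, 0.644333, 0)–(-0.7331, 0.7331, -0.0367687)  len=0.0961
  (v18,v21,v22) [--+] → (-0.7331, -0.7331, 0.0367687)–(-0.7331, -0.644333, 0)  len=0.0961
  (v18,v22,v19) [-+-] → (-0.7331, -0.644333, 0)–(-0.7331, -0.689127, -0.0185551)  len=0.0485
  (v19,v22,v23) [-+-] → (-0.7331, -0.689127, -0.0185551)–(-0.7331, -0.7331, -0.0367687)  len=0.0476
  (v20,v24,v21) [-+-] → (-0.7331, -2.15635, 0)–(-0.7331, -1.71887, 0.437475)  len=0.6187
  (v21,v24,v25) [-++] → (-0.7331, -1.71887, 0.437475)–(-0.7331, -1.42634, 0.73)  len=0.4137
  (v21,v25,v22) [-++] → (-0.7331, -1.42634, 0.73)–(-0.7331, -0.7331, 0.0367687)  len=0.9804
  (v22,v26,v23) [++-] → (-0.7331, -1.13382, -0.437475)–(-0.7331, -0.7331, -0.0367687)  len=0.5667
  (v23,v26,v27) [-++] → (-0.7331, -1.13382, -0.437475)–(-0.7331, -1.42634, -0.73)  len=0.4137
  (v23,v27,v20) [-+-] → (-0.7331, -1.42634, -0.73)–(-0.7331, -1.734, -0.422347)  len=0.4351
  (v20,v27,v24) [-++] → (-0.7331, -1.734, -0.422347)–(-0.7331, -2.15635, 0)  len=0.5973

Chained into 2 loop(s):
  loop 1: 10 segments, perimeter = 4.2177
  loop 2: 10 segments, perimeter = 4.2177
Total perimeter = 8.435


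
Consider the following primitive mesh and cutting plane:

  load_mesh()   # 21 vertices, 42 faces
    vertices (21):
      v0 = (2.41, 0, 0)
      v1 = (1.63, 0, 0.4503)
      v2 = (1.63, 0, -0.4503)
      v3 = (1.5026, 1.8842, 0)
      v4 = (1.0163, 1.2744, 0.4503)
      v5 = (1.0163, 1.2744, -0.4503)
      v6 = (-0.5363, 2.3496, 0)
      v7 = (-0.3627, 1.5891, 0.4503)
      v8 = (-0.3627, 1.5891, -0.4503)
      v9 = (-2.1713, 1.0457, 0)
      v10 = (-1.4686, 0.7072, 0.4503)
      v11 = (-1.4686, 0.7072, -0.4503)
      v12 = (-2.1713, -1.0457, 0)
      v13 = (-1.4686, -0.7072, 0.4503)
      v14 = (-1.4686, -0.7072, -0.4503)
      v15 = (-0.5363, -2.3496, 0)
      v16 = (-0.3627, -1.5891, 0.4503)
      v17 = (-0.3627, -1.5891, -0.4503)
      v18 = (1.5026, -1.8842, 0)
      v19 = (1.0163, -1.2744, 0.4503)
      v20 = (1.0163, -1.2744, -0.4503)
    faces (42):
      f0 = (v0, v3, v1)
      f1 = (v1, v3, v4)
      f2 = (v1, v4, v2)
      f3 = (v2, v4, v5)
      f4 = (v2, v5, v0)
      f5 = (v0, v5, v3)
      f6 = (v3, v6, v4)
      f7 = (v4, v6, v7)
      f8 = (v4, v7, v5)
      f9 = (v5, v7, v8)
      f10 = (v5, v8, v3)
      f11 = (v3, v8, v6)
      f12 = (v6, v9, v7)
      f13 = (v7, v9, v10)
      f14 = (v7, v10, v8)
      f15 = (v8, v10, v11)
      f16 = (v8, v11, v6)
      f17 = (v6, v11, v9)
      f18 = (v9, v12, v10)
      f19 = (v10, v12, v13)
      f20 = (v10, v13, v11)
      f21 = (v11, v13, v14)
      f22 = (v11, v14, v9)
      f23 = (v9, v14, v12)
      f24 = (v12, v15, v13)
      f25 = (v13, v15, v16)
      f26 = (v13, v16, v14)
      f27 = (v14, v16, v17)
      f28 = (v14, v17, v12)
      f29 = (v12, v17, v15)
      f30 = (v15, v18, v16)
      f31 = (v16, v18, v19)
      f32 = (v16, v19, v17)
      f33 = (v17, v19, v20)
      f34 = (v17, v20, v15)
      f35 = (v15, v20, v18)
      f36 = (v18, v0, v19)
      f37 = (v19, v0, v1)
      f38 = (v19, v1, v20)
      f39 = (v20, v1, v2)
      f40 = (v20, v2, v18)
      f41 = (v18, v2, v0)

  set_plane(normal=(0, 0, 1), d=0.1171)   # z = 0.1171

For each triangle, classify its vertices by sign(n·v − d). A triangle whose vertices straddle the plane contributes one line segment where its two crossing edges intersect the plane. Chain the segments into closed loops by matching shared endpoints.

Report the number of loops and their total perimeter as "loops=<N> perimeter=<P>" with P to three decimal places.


loops=2 perimeter=23.308

Straddling triangles (28 of 42):
  (v0,v3,v1) [--+] → (1.53573, 1.39422, 0.1171)–(2.20716, 0, 0.1171)  len=1.5475
  (v1,v3,v4) [+-+] → (1.53573, 1.39422, 0.1171)–(1.37614, 1.72562, 0.1171)  len=0.3678
  (v1,v4,v2) [++-] → (1.24335, 0.802903, 0.1171)–(1.63, 0, 0.1171)  len=0.8912
  (v2,v4,v5) [-+-] → (1.24335, 0.802903, 0.1171)–(1.0163, 1.2744, 0.1171)  len=0.5233
  (v3,v6,v4) [--+] → (-0.132548, 2.07, 0.1171)–(1.37614, 1.72562, 0.1171)  len=1.5475
  (v4,v6,v7) [+-+] → (-0.132548, 2.07, 0.1171)–(-0.491156, 2.15183, 0.1171)  len=0.3678
  (v4,v7,v5) [++-] → (0.147496, 1.47267, 0.1171)–(1.0163, 1.2744, 0.1171)  len=0.8911
  (v5,v7,v8) [-+-] → (0.147496, 1.47267, 0.1171)–(-0.3627, 1.5891, 0.1171)  len=0.5233
  (v6,v9,v7) [--+] → (-1.70098, 1.18701, 0.1171)–(-0.491156, 2.15183, 0.1171)  len=1.5474
  (v7,v9,v10) [+-+] → (-1.70098, 1.18701, 0.1171)–(-1.98856, 0.957673, 0.1171)  len=0.3678
  (v7,v10,v8) [++-] → (-1.05944, 1.03348, 0.1171)–(-0.3627, 1.5891, 0.1171)  len=0.8912
  (v8,v10,v11) [-+-] → (-1.05944, 1.03348, 0.1171)–(-1.4686, 0.7072, 0.1171)  len=0.5233
  (v9,v12,v10) [--+] → (-1.98856, -0.58986, 0.1171)–(-1.98856, 0.957673, 0.1171)  len=1.5475
  (v10,v12,v13) [+-+] → (-1.98856, -0.58986, 0.1171)–(-1.98856, -0.957673, 0.1171)  len=0.3678
  (v10,v13,v11) [++-] → (-1.4686, -0.183907, 0.1171)–(-1.4686, 0.7072, 0.1171)  len=0.8911
  (v11,v13,v14) [-+-] → (-1.4686, -0.183907, 0.1171)–(-1.4686, -0.7072, 0.1171)  len=0.5233
  (v12,v15,v13) [--+] → (-0.778744, -1.9225, 0.1171)–(-1.98856, -0.957673, 0.1171)  len=1.5474
  (v13,v15,v16) [+-+] → (-0.778744, -1.9225, 0.1171)–(-0.491156, -2.15183, 0.1171)  len=0.3678
  (v13,v16,v14) [++-] → (-0.771856, -1.26282, 0.1171)–(-1.4686, -0.7072, 0.1171)  len=0.8912
  (v14,v16,v17) [-+-] → (-0.771856, -1.26282, 0.1171)–(-0.3627, -1.5891, 0.1171)  len=0.5233
  (v15,v18,v16) [--+] → (1.01753, -1.80746, 0.1171)–(-0.491156, -2.15183, 0.1171)  len=1.5475
  (v16,v18,v19) [+-+] → (1.01753, -1.80746, 0.1171)–(1.37614, -1.72562, 0.1171)  len=0.3678
  (v16,v19,v17) [++-] → (0.506104, -1.39083, 0.1171)–(-0.3627, -1.5891, 0.1171)  len=0.8911
  (v17,v19,v20) [-+-] → (0.506104, -1.39083, 0.1171)–(1.0163, -1.2744, 0.1171)  len=0.5233
  (v18,v0,v19) [--+] → (2.04757, -0.331406, 0.1171)–(1.37614, -1.72562, 0.1171)  len=1.5475
  (v19,v0,v1) [+-+] → (2.04757, -0.331406, 0.1171)–(2.20716, 0, 0.1171)  len=0.3678
  (v19,v1,v20) [++-] → (1.40295, -0.471497, 0.1171)–(1.0163, -1.2744, 0.1171)  len=0.8912
  (v20,v1,v2) [-+-] → (1.40295, -0.471497, 0.1171)–(1.63, 0, 0.1171)  len=0.5233

Chained into 2 loop(s):
  loop 1: 14 segments, perimeter = 13.4071
  loop 2: 14 segments, perimeter = 9.9012
Total perimeter = 23.308


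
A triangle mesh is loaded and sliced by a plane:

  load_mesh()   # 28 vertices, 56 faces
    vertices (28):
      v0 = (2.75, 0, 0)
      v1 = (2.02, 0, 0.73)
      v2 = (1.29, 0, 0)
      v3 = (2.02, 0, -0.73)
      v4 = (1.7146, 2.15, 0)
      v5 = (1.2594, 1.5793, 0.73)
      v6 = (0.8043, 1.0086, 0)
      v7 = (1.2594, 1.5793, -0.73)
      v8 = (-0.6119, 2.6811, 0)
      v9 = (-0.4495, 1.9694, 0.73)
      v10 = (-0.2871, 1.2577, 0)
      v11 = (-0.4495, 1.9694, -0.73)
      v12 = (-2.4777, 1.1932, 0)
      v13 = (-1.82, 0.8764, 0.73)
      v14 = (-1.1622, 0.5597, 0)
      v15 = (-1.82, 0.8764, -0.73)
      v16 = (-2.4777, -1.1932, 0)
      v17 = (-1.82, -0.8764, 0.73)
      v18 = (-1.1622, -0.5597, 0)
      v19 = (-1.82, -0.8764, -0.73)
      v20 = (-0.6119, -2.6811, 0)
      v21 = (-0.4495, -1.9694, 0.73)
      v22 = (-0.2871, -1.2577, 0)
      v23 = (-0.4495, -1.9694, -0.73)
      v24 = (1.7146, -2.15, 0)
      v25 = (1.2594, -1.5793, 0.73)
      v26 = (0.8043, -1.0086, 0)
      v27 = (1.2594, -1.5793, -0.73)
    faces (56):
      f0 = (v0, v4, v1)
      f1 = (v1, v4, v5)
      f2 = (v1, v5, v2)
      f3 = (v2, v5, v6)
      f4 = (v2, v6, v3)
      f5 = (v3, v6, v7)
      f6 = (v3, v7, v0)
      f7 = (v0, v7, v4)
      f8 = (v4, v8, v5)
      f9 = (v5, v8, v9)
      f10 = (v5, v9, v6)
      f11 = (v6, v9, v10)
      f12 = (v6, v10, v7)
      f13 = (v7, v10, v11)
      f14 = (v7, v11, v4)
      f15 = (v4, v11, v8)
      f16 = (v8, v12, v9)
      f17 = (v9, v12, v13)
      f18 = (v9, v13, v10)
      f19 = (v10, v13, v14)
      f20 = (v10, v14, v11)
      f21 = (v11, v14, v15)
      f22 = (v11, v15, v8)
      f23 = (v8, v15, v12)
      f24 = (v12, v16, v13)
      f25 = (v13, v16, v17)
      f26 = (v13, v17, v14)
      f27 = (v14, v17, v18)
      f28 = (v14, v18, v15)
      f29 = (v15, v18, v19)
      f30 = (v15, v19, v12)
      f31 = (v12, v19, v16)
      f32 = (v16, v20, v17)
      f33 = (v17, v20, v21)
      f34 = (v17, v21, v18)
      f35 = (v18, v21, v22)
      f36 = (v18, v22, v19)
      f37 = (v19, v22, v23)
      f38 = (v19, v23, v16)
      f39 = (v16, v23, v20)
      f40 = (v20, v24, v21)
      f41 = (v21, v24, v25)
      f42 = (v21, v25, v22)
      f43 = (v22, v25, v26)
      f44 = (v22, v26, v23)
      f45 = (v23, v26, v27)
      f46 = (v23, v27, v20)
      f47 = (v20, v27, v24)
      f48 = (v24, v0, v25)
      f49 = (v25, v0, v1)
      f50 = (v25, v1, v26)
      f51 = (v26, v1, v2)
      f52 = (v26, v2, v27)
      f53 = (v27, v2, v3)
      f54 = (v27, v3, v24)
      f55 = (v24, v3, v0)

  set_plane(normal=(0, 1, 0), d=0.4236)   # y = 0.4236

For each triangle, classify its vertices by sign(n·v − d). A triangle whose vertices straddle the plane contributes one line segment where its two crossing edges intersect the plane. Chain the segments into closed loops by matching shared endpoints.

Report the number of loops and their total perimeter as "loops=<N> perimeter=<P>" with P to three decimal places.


Straddling triangles (16 of 56):
  (v0,v4,v1) [-+-] → (2.546, 0.4236, 0)–(1.95983, 0.4236, 0.586173)  len=0.8290
  (v1,v4,v5) [-++] → (1.95983, 0.4236, 0.586173)–(1.81599, 0.4236, 0.73)  len=0.2034
  (v1,v5,v2) [-+-] → (1.81599, 0.4236, 0.73)–(1.28179, 0.4236, 0.195801)  len=0.7555
  (v2,v5,v6) [-++] → (1.28179, 0.4236, 0.195801)–(1.08601, 0.4236, 0)  len=0.2769
  (v2,v6,v3) [-+-] → (1.08601, 0.4236, 0)–(1.50942, 0.4236, -0.423409)  len=0.5988
  (v3,v6,v7) [-++] → (1.50942, 0.4236, -0.423409)–(1.81599, 0.4236, -0.73)  len=0.4336
  (v3,v7,v0) [-+-] → (1.81599, 0.4236, -0.73)–(2.35019, 0.4236, -0.195801)  len=0.7555
  (v0,v7,v4) [-++] → (2.35019, 0.4236, -0.195801)–(2.546, 0.4236, 0)  len=0.2769
  (v12,v16,v13) [+-+] → (-2.4777, 0.4236, 0)–(-1.9639, 0.4236, 0.570286)  len=0.7676
  (v13,v16,v17) [+--] → (-1.9639, 0.4236, 0.570286)–(-1.82, 0.4236, 0.73)  len=0.2150
  (v13,v17,v14) [+-+] → (-1.82, 0.4236, 0.73)–(-1.22454, 0.4236, 0.0691825)  len=0.8895
  (v14,v17,v18) [+--] → (-1.22454, 0.4236, 0.0691825)–(-1.1622, 0.4236, 0)  len=0.0931
  (v14,v18,v15) [+-+] → (-1.1622, 0.4236, 0)–(-1.6126, 0.4236, -0.499832)  len=0.6728
  (v15,v18,v19) [+--] → (-1.6126, 0.4236, -0.499832)–(-1.82, 0.4236, -0.73)  len=0.3098
  (v15,v19,v12) [+-+] → (-1.82, 0.4236, -0.73)–(-2.23313, 0.4236, -0.271457)  len=0.6172
  (v12,v19,v16) [+--] → (-2.23313, 0.4236, -0.271457)–(-2.4777, 0.4236, 0)  len=0.3654

Chained into 2 loop(s):
  loop 1: 8 segments, perimeter = 4.1295
  loop 2: 8 segments, perimeter = 3.9305
Total perimeter = 8.060

loops=2 perimeter=8.060


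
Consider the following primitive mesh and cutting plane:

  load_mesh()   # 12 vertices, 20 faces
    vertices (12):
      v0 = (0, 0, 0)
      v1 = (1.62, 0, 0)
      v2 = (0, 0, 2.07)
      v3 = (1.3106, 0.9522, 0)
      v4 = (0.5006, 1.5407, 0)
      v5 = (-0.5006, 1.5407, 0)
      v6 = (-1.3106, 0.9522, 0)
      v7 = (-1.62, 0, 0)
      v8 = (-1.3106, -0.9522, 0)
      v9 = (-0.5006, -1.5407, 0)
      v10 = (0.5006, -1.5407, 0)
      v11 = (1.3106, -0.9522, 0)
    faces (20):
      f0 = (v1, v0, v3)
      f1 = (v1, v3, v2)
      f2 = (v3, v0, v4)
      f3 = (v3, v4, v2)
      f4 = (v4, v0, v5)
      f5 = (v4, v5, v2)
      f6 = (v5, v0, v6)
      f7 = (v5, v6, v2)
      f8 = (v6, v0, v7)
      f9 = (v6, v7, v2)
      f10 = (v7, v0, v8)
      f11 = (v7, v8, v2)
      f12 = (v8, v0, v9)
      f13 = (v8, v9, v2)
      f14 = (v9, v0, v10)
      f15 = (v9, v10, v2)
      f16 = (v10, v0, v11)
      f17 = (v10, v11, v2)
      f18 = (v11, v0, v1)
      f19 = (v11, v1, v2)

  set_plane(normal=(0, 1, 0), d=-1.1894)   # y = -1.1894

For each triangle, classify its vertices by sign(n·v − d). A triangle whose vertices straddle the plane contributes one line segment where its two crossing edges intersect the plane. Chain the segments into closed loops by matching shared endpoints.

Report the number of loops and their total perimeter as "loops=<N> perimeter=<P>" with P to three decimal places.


Straddling triangles (6 of 20):
  (v8,v0,v9) [++-] → (-0.386457, -1.1894, 0)–(-0.984123, -1.1894, 0)  len=0.5977
  (v8,v9,v2) [+-+] → (-0.984123, -1.1894, 0)–(-0.386457, -1.1894, 0.471987)  len=0.7616
  (v9,v0,v10) [-+-] → (-0.386457, -1.1894, 0)–(0.386457, -1.1894, 0)  len=0.7729
  (v9,v10,v2) [--+] → (0.386457, -1.1894, 0.471987)–(-0.386457, -1.1894, 0.471987)  len=0.7729
  (v10,v0,v11) [-++] → (0.386457, -1.1894, 0)–(0.984123, -1.1894, 0)  len=0.5977
  (v10,v11,v2) [-++] → (0.984123, -1.1894, 0)–(0.386457, -1.1894, 0.471987)  len=0.7616

Chained into 1 loop(s):
  loop 1: 6 segments, perimeter = 4.2643
Total perimeter = 4.264

loops=1 perimeter=4.264


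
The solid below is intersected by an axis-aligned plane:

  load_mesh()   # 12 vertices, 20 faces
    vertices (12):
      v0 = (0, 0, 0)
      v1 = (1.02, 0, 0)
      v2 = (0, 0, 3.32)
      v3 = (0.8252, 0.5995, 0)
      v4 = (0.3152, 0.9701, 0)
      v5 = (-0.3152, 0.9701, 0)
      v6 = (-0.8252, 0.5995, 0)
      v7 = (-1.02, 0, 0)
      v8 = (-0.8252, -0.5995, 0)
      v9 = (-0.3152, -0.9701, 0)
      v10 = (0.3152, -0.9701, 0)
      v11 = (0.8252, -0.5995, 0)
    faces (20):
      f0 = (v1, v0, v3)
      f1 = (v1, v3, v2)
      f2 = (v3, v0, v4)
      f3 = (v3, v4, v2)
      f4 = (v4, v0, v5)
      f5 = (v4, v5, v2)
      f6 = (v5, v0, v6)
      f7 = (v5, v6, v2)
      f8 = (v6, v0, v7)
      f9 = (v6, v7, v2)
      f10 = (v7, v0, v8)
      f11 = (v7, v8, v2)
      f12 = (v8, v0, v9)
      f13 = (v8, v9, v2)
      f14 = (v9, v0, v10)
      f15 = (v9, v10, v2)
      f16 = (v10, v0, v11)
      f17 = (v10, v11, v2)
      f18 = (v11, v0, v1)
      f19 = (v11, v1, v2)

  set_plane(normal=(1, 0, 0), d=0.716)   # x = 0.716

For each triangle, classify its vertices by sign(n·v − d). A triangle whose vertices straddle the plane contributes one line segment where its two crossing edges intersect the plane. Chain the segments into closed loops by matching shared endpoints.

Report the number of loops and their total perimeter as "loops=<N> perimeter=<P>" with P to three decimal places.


Straddling triangles (8 of 20):
  (v1,v0,v3) [+-+] → (0.716, 0, 0)–(0.716, 0.520167, 0)  len=0.5202
  (v1,v3,v2) [++-] → (0.716, 0.520167, 0.439341)–(0.716, 0, 0.98949)  len=0.7571
  (v3,v0,v4) [+--] → (0.716, 0.520167, 0)–(0.716, 0.678852, 0)  len=0.1587
  (v3,v4,v2) [+--] → (0.716, 0.678852, 0)–(0.716, 0.520167, 0.439341)  len=0.4671
  (v10,v0,v11) [--+] → (0.716, -0.520167, 0)–(0.716, -0.678852, 0)  len=0.1587
  (v10,v11,v2) [-+-] → (0.716, -0.678852, 0)–(0.716, -0.520167, 0.439341)  len=0.4671
  (v11,v0,v1) [+-+] → (0.716, -0.520167, 0)–(0.716, 0, 0)  len=0.5202
  (v11,v1,v2) [++-] → (0.716, 0, 0.98949)–(0.716, -0.520167, 0.439341)  len=0.7571

Chained into 1 loop(s):
  loop 1: 8 segments, perimeter = 3.8062
Total perimeter = 3.806

loops=1 perimeter=3.806


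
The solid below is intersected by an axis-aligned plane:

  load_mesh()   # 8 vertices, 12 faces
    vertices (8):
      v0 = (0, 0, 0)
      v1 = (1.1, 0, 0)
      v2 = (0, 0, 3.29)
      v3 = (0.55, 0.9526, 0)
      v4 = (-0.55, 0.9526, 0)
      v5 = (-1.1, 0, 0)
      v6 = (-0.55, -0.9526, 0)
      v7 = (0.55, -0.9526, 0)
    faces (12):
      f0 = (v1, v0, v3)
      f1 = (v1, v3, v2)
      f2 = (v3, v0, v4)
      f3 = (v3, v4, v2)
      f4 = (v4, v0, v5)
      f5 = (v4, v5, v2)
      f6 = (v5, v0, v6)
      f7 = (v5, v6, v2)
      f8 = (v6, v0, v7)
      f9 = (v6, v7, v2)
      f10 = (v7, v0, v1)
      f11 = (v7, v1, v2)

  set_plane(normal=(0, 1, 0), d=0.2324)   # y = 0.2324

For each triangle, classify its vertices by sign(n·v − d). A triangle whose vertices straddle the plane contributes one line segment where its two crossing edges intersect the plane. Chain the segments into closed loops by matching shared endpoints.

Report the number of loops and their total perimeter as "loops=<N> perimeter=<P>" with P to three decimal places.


loops=1 perimeter=7.445

Straddling triangles (6 of 12):
  (v1,v0,v3) [--+] → (0.13418, 0.2324, 0)–(0.96582, 0.2324, 0)  len=0.8316
  (v1,v3,v2) [-+-] → (0.96582, 0.2324, 0)–(0.13418, 0.2324, 2.48736)  len=2.6227
  (v3,v0,v4) [+-+] → (0.13418, 0.2324, 0)–(-0.13418, 0.2324, 0)  len=0.2684
  (v3,v4,v2) [++-] → (-0.13418, 0.2324, 2.48736)–(0.13418, 0.2324, 2.48736)  len=0.2684
  (v4,v0,v5) [+--] → (-0.13418, 0.2324, 0)–(-0.96582, 0.2324, 0)  len=0.8316
  (v4,v5,v2) [+--] → (-0.96582, 0.2324, 0)–(-0.13418, 0.2324, 2.48736)  len=2.6227

Chained into 1 loop(s):
  loop 1: 6 segments, perimeter = 7.4454
Total perimeter = 7.445


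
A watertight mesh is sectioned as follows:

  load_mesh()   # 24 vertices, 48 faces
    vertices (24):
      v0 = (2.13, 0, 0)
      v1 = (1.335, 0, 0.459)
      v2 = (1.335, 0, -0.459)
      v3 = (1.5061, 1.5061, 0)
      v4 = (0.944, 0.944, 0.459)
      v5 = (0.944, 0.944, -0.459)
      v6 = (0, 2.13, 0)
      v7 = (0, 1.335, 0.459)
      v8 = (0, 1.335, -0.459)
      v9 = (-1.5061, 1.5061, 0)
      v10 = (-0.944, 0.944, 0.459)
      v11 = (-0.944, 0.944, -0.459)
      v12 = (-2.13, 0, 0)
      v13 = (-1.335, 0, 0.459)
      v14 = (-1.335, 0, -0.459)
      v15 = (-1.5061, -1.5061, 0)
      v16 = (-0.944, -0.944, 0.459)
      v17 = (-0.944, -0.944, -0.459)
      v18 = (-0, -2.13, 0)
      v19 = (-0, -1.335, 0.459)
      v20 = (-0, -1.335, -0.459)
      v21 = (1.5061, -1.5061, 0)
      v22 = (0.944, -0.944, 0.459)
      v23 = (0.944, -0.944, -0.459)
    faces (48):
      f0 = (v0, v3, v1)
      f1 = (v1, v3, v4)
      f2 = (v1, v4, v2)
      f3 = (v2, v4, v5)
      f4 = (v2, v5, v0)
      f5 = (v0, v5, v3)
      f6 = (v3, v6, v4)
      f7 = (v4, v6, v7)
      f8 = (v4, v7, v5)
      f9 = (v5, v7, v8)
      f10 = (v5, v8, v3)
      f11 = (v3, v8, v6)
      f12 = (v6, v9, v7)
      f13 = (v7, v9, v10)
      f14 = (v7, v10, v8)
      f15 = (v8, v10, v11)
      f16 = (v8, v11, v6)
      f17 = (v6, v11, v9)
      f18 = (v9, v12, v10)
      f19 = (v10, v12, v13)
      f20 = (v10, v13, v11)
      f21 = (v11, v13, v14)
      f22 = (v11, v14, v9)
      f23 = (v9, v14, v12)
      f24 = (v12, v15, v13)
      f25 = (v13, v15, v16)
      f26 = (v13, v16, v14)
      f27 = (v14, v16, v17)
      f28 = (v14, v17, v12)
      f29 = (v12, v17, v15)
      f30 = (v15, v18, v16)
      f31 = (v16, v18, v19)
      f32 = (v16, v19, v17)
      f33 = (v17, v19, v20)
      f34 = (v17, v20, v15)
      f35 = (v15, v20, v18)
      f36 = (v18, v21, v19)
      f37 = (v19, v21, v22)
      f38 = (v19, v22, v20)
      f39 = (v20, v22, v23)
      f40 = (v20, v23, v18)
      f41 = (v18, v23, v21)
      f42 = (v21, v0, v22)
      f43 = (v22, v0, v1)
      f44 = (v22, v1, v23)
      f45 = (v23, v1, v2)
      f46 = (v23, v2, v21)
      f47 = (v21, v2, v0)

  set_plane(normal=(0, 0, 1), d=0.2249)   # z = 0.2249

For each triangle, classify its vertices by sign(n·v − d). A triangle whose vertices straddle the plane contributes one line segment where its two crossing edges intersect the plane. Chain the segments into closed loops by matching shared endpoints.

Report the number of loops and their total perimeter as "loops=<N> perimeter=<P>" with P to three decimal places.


loops=2 perimeter=18.831

Straddling triangles (32 of 48):
  (v0,v3,v1) [--+] → (1.42226, 0.768144, 0.2249)–(1.74047, 0, 0.2249)  len=0.8314
  (v1,v3,v4) [+-+] → (1.42226, 0.768144, 0.2249)–(1.23068, 1.23068, 0.2249)  len=0.5006
  (v1,v4,v2) [++-] → (1.04371, 0.70327, 0.2249)–(1.335, 0, 0.2249)  len=0.7612
  (v2,v4,v5) [-+-] → (1.04371, 0.70327, 0.2249)–(0.944, 0.944, 0.2249)  len=0.2606
  (v3,v6,v4) [--+] → (0.462539, 1.54889, 0.2249)–(1.23068, 1.23068, 0.2249)  len=0.8314
  (v4,v6,v7) [+-+] → (0.462539, 1.54889, 0.2249)–(0, 1.74047, 0.2249)  len=0.5006
  (v4,v7,v5) [++-] → (0.24073, 1.23529, 0.2249)–(0.944, 0.944, 0.2249)  len=0.7612
  (v5,v7,v8) [-+-] → (0.24073, 1.23529, 0.2249)–(0, 1.335, 0.2249)  len=0.2606
  (v6,v9,v7) [--+] → (-0.768144, 1.42226, 0.2249)–(0, 1.74047, 0.2249)  len=0.8314
  (v7,v9,v10) [+-+] → (-0.768144, 1.42226, 0.2249)–(-1.23068, 1.23068, 0.2249)  len=0.5006
  (v7,v10,v8) [++-] → (-0.70327, 1.04371, 0.2249)–(0, 1.335, 0.2249)  len=0.7612
  (v8,v10,v11) [-+-] → (-0.70327, 1.04371, 0.2249)–(-0.944, 0.944, 0.2249)  len=0.2606
  (v9,v12,v10) [--+] → (-1.54889, 0.462539, 0.2249)–(-1.23068, 1.23068, 0.2249)  len=0.8314
  (v10,v12,v13) [+-+] → (-1.54889, 0.462539, 0.2249)–(-1.74047, 0, 0.2249)  len=0.5006
  (v10,v13,v11) [++-] → (-1.23529, 0.24073, 0.2249)–(-0.944, 0.944, 0.2249)  len=0.7612
  (v11,v13,v14) [-+-] → (-1.23529, 0.24073, 0.2249)–(-1.335, 0, 0.2249)  len=0.2606
  (v12,v15,v13) [--+] → (-1.42226, -0.768144, 0.2249)–(-1.74047, 0, 0.2249)  len=0.8314
  (v13,v15,v16) [+-+] → (-1.42226, -0.768144, 0.2249)–(-1.23068, -1.23068, 0.2249)  len=0.5006
  (v13,v16,v14) [++-] → (-1.04371, -0.70327, 0.2249)–(-1.335, 0, 0.2249)  len=0.7612
  (v14,v16,v17) [-+-] → (-1.04371, -0.70327, 0.2249)–(-0.944, -0.944, 0.2249)  len=0.2606
  (v15,v18,v16) [--+] → (-0.462539, -1.54889, 0.2249)–(-1.23068, -1.23068, 0.2249)  len=0.8314
  (v16,v18,v19) [+-+] → (-0.462539, -1.54889, 0.2249)–(0, -1.74047, 0.2249)  len=0.5006
  (v16,v19,v17) [++-] → (-0.24073, -1.23529, 0.2249)–(-0.944, -0.944, 0.2249)  len=0.7612
  (v17,v19,v20) [-+-] → (-0.24073, -1.23529, 0.2249)–(0, -1.335, 0.2249)  len=0.2606
  (v18,v21,v19) [--+] → (0.768144, -1.42226, 0.2249)–(0, -1.74047, 0.2249)  len=0.8314
  (v19,v21,v22) [+-+] → (0.768144, -1.42226, 0.2249)–(1.23068, -1.23068, 0.2249)  len=0.5006
  (v19,v22,v20) [++-] → (0.70327, -1.04371, 0.2249)–(0, -1.335, 0.2249)  len=0.7612
  (v20,v22,v23) [-+-] → (0.70327, -1.04371, 0.2249)–(0.944, -0.944, 0.2249)  len=0.2606
  (v21,v0,v22) [--+] → (1.54889, -0.462539, 0.2249)–(1.23068, -1.23068, 0.2249)  len=0.8314
  (v22,v0,v1) [+-+] → (1.54889, -0.462539, 0.2249)–(1.74047, 0, 0.2249)  len=0.5006
  (v22,v1,v23) [++-] → (1.23529, -0.24073, 0.2249)–(0.944, -0.944, 0.2249)  len=0.7612
  (v23,v1,v2) [-+-] → (1.23529, -0.24073, 0.2249)–(1.335, 0, 0.2249)  len=0.2606

Chained into 2 loop(s):
  loop 1: 16 segments, perimeter = 10.6567
  loop 2: 16 segments, perimeter = 8.1742
Total perimeter = 18.831


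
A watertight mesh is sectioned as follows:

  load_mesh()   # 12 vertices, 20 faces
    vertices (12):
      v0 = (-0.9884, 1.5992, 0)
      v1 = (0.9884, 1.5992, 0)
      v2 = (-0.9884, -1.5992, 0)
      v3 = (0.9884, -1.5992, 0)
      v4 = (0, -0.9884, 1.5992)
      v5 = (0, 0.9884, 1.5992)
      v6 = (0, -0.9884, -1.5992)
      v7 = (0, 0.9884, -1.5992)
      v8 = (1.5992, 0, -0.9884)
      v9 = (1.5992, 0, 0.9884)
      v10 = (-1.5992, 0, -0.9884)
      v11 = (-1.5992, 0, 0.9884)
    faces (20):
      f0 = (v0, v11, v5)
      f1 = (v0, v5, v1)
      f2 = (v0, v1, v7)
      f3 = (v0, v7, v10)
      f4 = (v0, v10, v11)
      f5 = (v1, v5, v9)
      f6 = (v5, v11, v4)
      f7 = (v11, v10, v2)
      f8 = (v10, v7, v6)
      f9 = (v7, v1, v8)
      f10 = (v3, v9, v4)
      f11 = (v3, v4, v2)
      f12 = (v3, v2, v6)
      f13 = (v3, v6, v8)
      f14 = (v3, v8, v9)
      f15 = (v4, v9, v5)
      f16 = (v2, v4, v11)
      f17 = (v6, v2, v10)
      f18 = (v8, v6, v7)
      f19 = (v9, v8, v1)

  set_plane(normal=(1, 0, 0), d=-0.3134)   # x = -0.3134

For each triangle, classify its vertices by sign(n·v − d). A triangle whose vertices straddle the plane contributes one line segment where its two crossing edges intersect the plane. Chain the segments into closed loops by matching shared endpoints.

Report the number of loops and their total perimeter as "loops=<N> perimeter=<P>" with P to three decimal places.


Straddling triangles (10 of 20):
  (v0,v11,v5) [--+] → (-0.3134, 0.7947, 1.4795)–(-0.3134, 1.18207, 1.09213)  len=0.5478
  (v0,v5,v1) [-++] → (-0.3134, 1.18207, 1.09213)–(-0.3134, 1.5992, 0)  len=1.1691
  (v0,v1,v7) [-++] → (-0.3134, 1.5992, 0)–(-0.3134, 1.18207, -1.09213)  len=1.1691
  (v0,v7,v10) [-+-] → (-0.3134, 1.18207, -1.09213)–(-0.3134, 0.7947, -1.4795)  len=0.5478
  (v5,v11,v4) [+-+] → (-0.3134, 0.7947, 1.4795)–(-0.3134, -0.7947, 1.4795)  len=1.5894
  (v10,v7,v6) [-++] → (-0.3134, 0.7947, -1.4795)–(-0.3134, -0.7947, -1.4795)  len=1.5894
  (v3,v4,v2) [++-] → (-0.3134, -1.18207, 1.09213)–(-0.3134, -1.5992, 0)  len=1.1691
  (v3,v2,v6) [+-+] → (-0.3134, -1.5992, 0)–(-0.3134, -1.18207, -1.09213)  len=1.1691
  (v2,v4,v11) [-+-] → (-0.3134, -1.18207, 1.09213)–(-0.3134, -0.7947, 1.4795)  len=0.5478
  (v6,v2,v10) [+--] → (-0.3134, -1.18207, -1.09213)–(-0.3134, -0.7947, -1.4795)  len=0.5478

Chained into 1 loop(s):
  loop 1: 10 segments, perimeter = 10.0464
Total perimeter = 10.046

loops=1 perimeter=10.046


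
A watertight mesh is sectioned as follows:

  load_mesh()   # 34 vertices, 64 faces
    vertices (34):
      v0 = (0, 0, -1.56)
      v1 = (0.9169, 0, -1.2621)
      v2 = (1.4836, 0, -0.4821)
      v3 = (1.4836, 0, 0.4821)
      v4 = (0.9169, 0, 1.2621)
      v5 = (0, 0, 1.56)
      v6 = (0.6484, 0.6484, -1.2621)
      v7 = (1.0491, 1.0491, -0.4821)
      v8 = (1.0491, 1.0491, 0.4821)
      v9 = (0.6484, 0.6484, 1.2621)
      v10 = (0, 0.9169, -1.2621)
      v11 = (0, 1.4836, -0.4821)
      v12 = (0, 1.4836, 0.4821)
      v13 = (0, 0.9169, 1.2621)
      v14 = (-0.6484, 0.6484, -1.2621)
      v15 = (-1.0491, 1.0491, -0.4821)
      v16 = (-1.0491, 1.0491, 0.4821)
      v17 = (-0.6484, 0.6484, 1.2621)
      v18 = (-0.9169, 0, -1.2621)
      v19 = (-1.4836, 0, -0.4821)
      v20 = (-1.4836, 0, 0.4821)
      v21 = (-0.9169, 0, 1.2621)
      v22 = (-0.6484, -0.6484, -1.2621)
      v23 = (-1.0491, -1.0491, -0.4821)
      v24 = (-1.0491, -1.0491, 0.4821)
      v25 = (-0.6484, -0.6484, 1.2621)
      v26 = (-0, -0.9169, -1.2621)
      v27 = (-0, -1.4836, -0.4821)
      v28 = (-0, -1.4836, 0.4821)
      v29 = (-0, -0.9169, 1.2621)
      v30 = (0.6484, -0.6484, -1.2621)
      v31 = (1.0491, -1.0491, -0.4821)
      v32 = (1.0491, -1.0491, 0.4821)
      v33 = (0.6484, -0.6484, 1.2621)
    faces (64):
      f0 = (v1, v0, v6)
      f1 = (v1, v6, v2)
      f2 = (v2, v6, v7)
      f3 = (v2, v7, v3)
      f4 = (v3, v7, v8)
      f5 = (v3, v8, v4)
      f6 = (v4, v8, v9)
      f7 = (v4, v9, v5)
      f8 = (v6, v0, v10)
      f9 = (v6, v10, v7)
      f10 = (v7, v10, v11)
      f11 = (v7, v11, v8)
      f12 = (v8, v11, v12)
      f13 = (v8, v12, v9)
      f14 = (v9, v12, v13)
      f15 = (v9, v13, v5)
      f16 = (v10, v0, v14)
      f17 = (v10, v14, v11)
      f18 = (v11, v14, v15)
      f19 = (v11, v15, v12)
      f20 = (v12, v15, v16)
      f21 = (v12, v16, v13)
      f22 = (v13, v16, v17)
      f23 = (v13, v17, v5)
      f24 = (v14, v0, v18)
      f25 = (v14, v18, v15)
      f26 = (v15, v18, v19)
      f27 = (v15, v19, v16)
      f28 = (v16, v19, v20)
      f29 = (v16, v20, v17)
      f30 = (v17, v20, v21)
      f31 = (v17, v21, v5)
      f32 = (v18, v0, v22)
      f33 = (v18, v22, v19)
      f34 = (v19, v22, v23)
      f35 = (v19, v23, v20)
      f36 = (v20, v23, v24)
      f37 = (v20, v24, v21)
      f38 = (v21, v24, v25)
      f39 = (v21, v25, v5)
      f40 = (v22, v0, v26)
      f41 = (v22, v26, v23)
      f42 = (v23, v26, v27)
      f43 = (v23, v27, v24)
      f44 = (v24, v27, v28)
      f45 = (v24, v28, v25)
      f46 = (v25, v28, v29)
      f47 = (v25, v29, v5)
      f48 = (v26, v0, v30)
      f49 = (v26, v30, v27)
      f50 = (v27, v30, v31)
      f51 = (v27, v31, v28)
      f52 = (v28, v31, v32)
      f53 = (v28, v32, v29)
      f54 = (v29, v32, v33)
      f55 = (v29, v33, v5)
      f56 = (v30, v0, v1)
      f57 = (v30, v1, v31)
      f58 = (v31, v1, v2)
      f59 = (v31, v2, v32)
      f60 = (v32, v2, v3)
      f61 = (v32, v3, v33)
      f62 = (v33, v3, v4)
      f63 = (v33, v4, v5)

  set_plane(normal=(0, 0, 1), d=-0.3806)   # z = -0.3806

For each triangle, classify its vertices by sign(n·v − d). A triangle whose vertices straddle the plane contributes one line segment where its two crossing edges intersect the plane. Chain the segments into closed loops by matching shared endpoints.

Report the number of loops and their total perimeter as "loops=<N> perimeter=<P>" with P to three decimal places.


loops=1 perimeter=9.084

Straddling triangles (16 of 64):
  (v2,v7,v3) [--+] → (1.09484, 0.938663, -0.3806)–(1.4836, 0, -0.3806)  len=1.0160
  (v3,v7,v8) [+-+] → (1.09484, 0.938663, -0.3806)–(1.0491, 1.0491, -0.3806)  len=0.1195
  (v7,v11,v8) [--+] → (0.110437, 1.43786, -0.3806)–(1.0491, 1.0491, -0.3806)  len=1.0160
  (v8,v11,v12) [+-+] → (0.110437, 1.43786, -0.3806)–(0, 1.4836, -0.3806)  len=0.1195
  (v11,v15,v12) [--+] → (-0.938663, 1.09484, -0.3806)–(0, 1.4836, -0.3806)  len=1.0160
  (v12,v15,v16) [+-+] → (-0.938663, 1.09484, -0.3806)–(-1.0491, 1.0491, -0.3806)  len=0.1195
  (v15,v19,v16) [--+] → (-1.43786, 0.110437, -0.3806)–(-1.0491, 1.0491, -0.3806)  len=1.0160
  (v16,v19,v20) [+-+] → (-1.43786, 0.110437, -0.3806)–(-1.4836, 0, -0.3806)  len=0.1195
  (v19,v23,v20) [--+] → (-1.09484, -0.938663, -0.3806)–(-1.4836, 0, -0.3806)  len=1.0160
  (v20,v23,v24) [+-+] → (-1.09484, -0.938663, -0.3806)–(-1.0491, -1.0491, -0.3806)  len=0.1195
  (v23,v27,v24) [--+] → (-0.110437, -1.43786, -0.3806)–(-1.0491, -1.0491, -0.3806)  len=1.0160
  (v24,v27,v28) [+-+] → (-0.110437, -1.43786, -0.3806)–(0, -1.4836, -0.3806)  len=0.1195
  (v27,v31,v28) [--+] → (0.938663, -1.09484, -0.3806)–(0, -1.4836, -0.3806)  len=1.0160
  (v28,v31,v32) [+-+] → (0.938663, -1.09484, -0.3806)–(1.0491, -1.0491, -0.3806)  len=0.1195
  (v31,v2,v32) [--+] → (1.43786, -0.110437, -0.3806)–(1.0491, -1.0491, -0.3806)  len=1.0160
  (v32,v2,v3) [+-+] → (1.43786, -0.110437, -0.3806)–(1.4836, 0, -0.3806)  len=0.1195

Chained into 1 loop(s):
  loop 1: 16 segments, perimeter = 9.0841
Total perimeter = 9.084


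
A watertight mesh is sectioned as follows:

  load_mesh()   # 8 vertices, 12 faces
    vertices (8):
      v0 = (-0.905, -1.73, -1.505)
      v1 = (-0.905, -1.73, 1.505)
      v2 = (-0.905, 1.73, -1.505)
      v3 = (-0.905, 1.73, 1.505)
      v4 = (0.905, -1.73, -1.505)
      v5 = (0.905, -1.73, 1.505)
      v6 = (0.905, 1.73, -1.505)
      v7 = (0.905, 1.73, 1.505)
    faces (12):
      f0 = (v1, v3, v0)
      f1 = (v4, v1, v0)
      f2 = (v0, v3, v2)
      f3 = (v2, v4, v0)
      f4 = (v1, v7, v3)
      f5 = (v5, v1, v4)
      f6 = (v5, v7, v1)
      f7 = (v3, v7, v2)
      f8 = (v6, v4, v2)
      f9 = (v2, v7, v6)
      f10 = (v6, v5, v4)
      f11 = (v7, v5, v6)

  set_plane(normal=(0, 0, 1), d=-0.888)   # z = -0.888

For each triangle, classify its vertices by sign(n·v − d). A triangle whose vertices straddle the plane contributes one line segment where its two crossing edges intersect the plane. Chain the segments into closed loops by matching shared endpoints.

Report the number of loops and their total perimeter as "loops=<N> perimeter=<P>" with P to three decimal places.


loops=1 perimeter=10.540

Straddling triangles (8 of 12):
  (v1,v3,v0) [++-] → (-0.905, -1.02076, -0.888)–(-0.905, -1.73, -0.888)  len=0.7092
  (v4,v1,v0) [-+-] → (0.53398, -1.73, -0.888)–(-0.905, -1.73, -0.888)  len=1.4390
  (v0,v3,v2) [-+-] → (-0.905, -1.02076, -0.888)–(-0.905, 1.73, -0.888)  len=2.7508
  (v5,v1,v4) [++-] → (0.53398, -1.73, -0.888)–(0.905, -1.73, -0.888)  len=0.3710
  (v3,v7,v2) [++-] → (-0.53398, 1.73, -0.888)–(-0.905, 1.73, -0.888)  len=0.3710
  (v2,v7,v6) [-+-] → (-0.53398, 1.73, -0.888)–(0.905, 1.73, -0.888)  len=1.4390
  (v6,v5,v4) [-+-] → (0.905, 1.02076, -0.888)–(0.905, -1.73, -0.888)  len=2.7508
  (v7,v5,v6) [++-] → (0.905, 1.02076, -0.888)–(0.905, 1.73, -0.888)  len=0.7092

Chained into 1 loop(s):
  loop 1: 8 segments, perimeter = 10.5400
Total perimeter = 10.540
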